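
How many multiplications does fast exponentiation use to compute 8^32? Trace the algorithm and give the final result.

Computing 8^32 by squaring (build up from 8^1; each line after the first costs one multiplication):

8^1 = 8
8^2 = (8^1)^2 = 8^2 = 64
8^4 = (8^2)^2 = 64^2 = 4096
8^8 = (8^4)^2 = 4096^2 = 16777216
8^16 = (8^8)^2 = 16777216^2 = 281474976710656
8^32 = (8^16)^2 = 281474976710656^2 = 79228162514264337593543950336

Result: 79228162514264337593543950336
Multiplications needed: 5 (5 lines after 8^1)

8^32 = 79228162514264337593543950336. Using exponentiation by squaring, this requires 5 multiplications. The key idea: if the exponent is even, square the half-power; if odd, multiply by the base once.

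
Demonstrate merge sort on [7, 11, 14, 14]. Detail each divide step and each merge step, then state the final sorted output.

Merge sort trace:

Split: [7, 11, 14, 14] -> [7, 11] and [14, 14]
  Split: [7, 11] -> [7] and [11]
  Merge: [7] + [11] -> [7, 11]
  Split: [14, 14] -> [14] and [14]
  Merge: [14] + [14] -> [14, 14]
Merge: [7, 11] + [14, 14] -> [7, 11, 14, 14]

Final sorted array: [7, 11, 14, 14]

The merge sort proceeds by recursively splitting the array and merging sorted halves.
After all merges, the sorted array is [7, 11, 14, 14].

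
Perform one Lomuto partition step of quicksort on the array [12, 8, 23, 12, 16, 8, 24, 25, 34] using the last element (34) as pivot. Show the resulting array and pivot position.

Lomuto partition with pivot = 34:

Initial array: [12, 8, 23, 12, 16, 8, 24, 25, 34]

arr[0]=12 <= 34: swap with position 0, array becomes [12, 8, 23, 12, 16, 8, 24, 25, 34]
arr[1]=8 <= 34: swap with position 1, array becomes [12, 8, 23, 12, 16, 8, 24, 25, 34]
arr[2]=23 <= 34: swap with position 2, array becomes [12, 8, 23, 12, 16, 8, 24, 25, 34]
arr[3]=12 <= 34: swap with position 3, array becomes [12, 8, 23, 12, 16, 8, 24, 25, 34]
arr[4]=16 <= 34: swap with position 4, array becomes [12, 8, 23, 12, 16, 8, 24, 25, 34]
arr[5]=8 <= 34: swap with position 5, array becomes [12, 8, 23, 12, 16, 8, 24, 25, 34]
arr[6]=24 <= 34: swap with position 6, array becomes [12, 8, 23, 12, 16, 8, 24, 25, 34]
arr[7]=25 <= 34: swap with position 7, array becomes [12, 8, 23, 12, 16, 8, 24, 25, 34]

Place pivot at position 8: [12, 8, 23, 12, 16, 8, 24, 25, 34]
Pivot position: 8

After partitioning with pivot 34, the array becomes [12, 8, 23, 12, 16, 8, 24, 25, 34]. The pivot is placed at index 8. All elements to the left of the pivot are <= 34, and all elements to the right are > 34.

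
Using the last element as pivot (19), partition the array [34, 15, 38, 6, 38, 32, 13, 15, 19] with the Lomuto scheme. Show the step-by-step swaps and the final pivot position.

Lomuto partition with pivot = 19:

Initial array: [34, 15, 38, 6, 38, 32, 13, 15, 19]

arr[0]=34 > 19: no swap
arr[1]=15 <= 19: swap with position 0, array becomes [15, 34, 38, 6, 38, 32, 13, 15, 19]
arr[2]=38 > 19: no swap
arr[3]=6 <= 19: swap with position 1, array becomes [15, 6, 38, 34, 38, 32, 13, 15, 19]
arr[4]=38 > 19: no swap
arr[5]=32 > 19: no swap
arr[6]=13 <= 19: swap with position 2, array becomes [15, 6, 13, 34, 38, 32, 38, 15, 19]
arr[7]=15 <= 19: swap with position 3, array becomes [15, 6, 13, 15, 38, 32, 38, 34, 19]

Place pivot at position 4: [15, 6, 13, 15, 19, 32, 38, 34, 38]
Pivot position: 4

After partitioning with pivot 19, the array becomes [15, 6, 13, 15, 19, 32, 38, 34, 38]. The pivot is placed at index 4. All elements to the left of the pivot are <= 19, and all elements to the right are > 19.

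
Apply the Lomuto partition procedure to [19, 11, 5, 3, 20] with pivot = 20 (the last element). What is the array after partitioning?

Lomuto partition with pivot = 20:

Initial array: [19, 11, 5, 3, 20]

arr[0]=19 <= 20: swap with position 0, array becomes [19, 11, 5, 3, 20]
arr[1]=11 <= 20: swap with position 1, array becomes [19, 11, 5, 3, 20]
arr[2]=5 <= 20: swap with position 2, array becomes [19, 11, 5, 3, 20]
arr[3]=3 <= 20: swap with position 3, array becomes [19, 11, 5, 3, 20]

Place pivot at position 4: [19, 11, 5, 3, 20]
Pivot position: 4

After partitioning with pivot 20, the array becomes [19, 11, 5, 3, 20]. The pivot is placed at index 4. All elements to the left of the pivot are <= 20, and all elements to the right are > 20.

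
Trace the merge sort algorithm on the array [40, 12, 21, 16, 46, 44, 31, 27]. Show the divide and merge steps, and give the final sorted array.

Merge sort trace:

Split: [40, 12, 21, 16, 46, 44, 31, 27] -> [40, 12, 21, 16] and [46, 44, 31, 27]
  Split: [40, 12, 21, 16] -> [40, 12] and [21, 16]
    Split: [40, 12] -> [40] and [12]
    Merge: [40] + [12] -> [12, 40]
    Split: [21, 16] -> [21] and [16]
    Merge: [21] + [16] -> [16, 21]
  Merge: [12, 40] + [16, 21] -> [12, 16, 21, 40]
  Split: [46, 44, 31, 27] -> [46, 44] and [31, 27]
    Split: [46, 44] -> [46] and [44]
    Merge: [46] + [44] -> [44, 46]
    Split: [31, 27] -> [31] and [27]
    Merge: [31] + [27] -> [27, 31]
  Merge: [44, 46] + [27, 31] -> [27, 31, 44, 46]
Merge: [12, 16, 21, 40] + [27, 31, 44, 46] -> [12, 16, 21, 27, 31, 40, 44, 46]

Final sorted array: [12, 16, 21, 27, 31, 40, 44, 46]

The merge sort proceeds by recursively splitting the array and merging sorted halves.
After all merges, the sorted array is [12, 16, 21, 27, 31, 40, 44, 46].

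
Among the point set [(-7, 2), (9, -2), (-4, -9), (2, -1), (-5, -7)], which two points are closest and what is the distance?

Computing all pairwise distances among 5 points:

d((-7, 2), (9, -2)) = 16.4924
d((-7, 2), (-4, -9)) = 11.4018
d((-7, 2), (2, -1)) = 9.4868
d((-7, 2), (-5, -7)) = 9.2195
d((9, -2), (-4, -9)) = 14.7648
d((9, -2), (2, -1)) = 7.0711
d((9, -2), (-5, -7)) = 14.8661
d((-4, -9), (2, -1)) = 10.0
d((-4, -9), (-5, -7)) = 2.2361 <-- minimum
d((2, -1), (-5, -7)) = 9.2195

Closest pair: (-4, -9) and (-5, -7) with distance 2.2361

The closest pair is (-4, -9) and (-5, -7) with Euclidean distance 2.2361. For 5 points, brute-force pairwise comparison is shown above. For large n, the divide-and-conquer algorithm (sort by x, recurse on halves, check the dividing strip) achieves O(n log n).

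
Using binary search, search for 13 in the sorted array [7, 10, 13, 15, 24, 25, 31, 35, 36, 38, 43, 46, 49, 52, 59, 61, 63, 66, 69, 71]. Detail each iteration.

Binary search for 13 in [7, 10, 13, 15, 24, 25, 31, 35, 36, 38, 43, 46, 49, 52, 59, 61, 63, 66, 69, 71]:

lo=0, hi=19, mid=9, arr[mid]=38 -> 38 > 13, search left half
lo=0, hi=8, mid=4, arr[mid]=24 -> 24 > 13, search left half
lo=0, hi=3, mid=1, arr[mid]=10 -> 10 < 13, search right half
lo=2, hi=3, mid=2, arr[mid]=13 -> Found target at index 2!

Binary search finds 13 at index 2 after 4 comparisons. The search repeatedly halves the search space by comparing with the middle element.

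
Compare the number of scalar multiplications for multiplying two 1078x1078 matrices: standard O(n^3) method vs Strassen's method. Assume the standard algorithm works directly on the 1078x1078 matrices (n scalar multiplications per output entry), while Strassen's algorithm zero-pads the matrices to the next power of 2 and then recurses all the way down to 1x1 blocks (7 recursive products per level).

Matrix multiplication for 1078x1078 matrices:

Strassen's algorithm requires power-of-2 dimensions. Pad 1078x1078 to 2048x2048 (next power of 2).

Standard algorithm: 1078^3 = 1252726552 multiplications
Strassen's algorithm: 7^(log2(2048)) = 7^11 = 1977326743 multiplications
Difference: 1252726552 - 1977326743 = -724600191 (Strassen uses MORE here due to padding overhead — for small or just-over-power-of-2 n, padding can outweigh the per-level savings)

Standard: 1252726552 multiplications (1078^3). Strassen: 1977326743 multiplications (7^11, after padding to 2048x2048). Strassen reduces 8 recursive multiplications to 7 at each level.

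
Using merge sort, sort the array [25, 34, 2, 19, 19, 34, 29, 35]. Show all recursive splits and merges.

Merge sort trace:

Split: [25, 34, 2, 19, 19, 34, 29, 35] -> [25, 34, 2, 19] and [19, 34, 29, 35]
  Split: [25, 34, 2, 19] -> [25, 34] and [2, 19]
    Split: [25, 34] -> [25] and [34]
    Merge: [25] + [34] -> [25, 34]
    Split: [2, 19] -> [2] and [19]
    Merge: [2] + [19] -> [2, 19]
  Merge: [25, 34] + [2, 19] -> [2, 19, 25, 34]
  Split: [19, 34, 29, 35] -> [19, 34] and [29, 35]
    Split: [19, 34] -> [19] and [34]
    Merge: [19] + [34] -> [19, 34]
    Split: [29, 35] -> [29] and [35]
    Merge: [29] + [35] -> [29, 35]
  Merge: [19, 34] + [29, 35] -> [19, 29, 34, 35]
Merge: [2, 19, 25, 34] + [19, 29, 34, 35] -> [2, 19, 19, 25, 29, 34, 34, 35]

Final sorted array: [2, 19, 19, 25, 29, 34, 34, 35]

The merge sort proceeds by recursively splitting the array and merging sorted halves.
After all merges, the sorted array is [2, 19, 19, 25, 29, 34, 34, 35].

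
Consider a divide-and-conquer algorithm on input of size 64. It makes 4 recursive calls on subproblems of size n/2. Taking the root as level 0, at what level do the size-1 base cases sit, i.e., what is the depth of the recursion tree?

For divide and conquer with division factor 2:

Problem sizes at each level:
Level 0: 64
Level 1: 32
Level 2: 16
Level 3: 8
Level 4: 4
Level 5: 2
Level 6: 1

The root is level 0 and the size-1 base case is level 6 (the tree spans levels 0 through 6, i.e. 7 levels counting the root), so the depth is the number of divisions: log_2(64) = 6

The recursion tree depth is log_2(64) = 6. At each level, the problem size is divided by 2, so it takes 6 divisions to reduce to a base case of size 1. The algorithm makes 4 recursive calls at each level.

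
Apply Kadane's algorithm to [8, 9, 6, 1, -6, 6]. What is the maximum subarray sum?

Using Kadane's algorithm on [8, 9, 6, 1, -6, 6]:

Scanning through the array:
Position 1 (value 9): max_ending_here = 17, max_so_far = 17
Position 2 (value 6): max_ending_here = 23, max_so_far = 23
Position 3 (value 1): max_ending_here = 24, max_so_far = 24
Position 4 (value -6): max_ending_here = 18, max_so_far = 24
Position 5 (value 6): max_ending_here = 24, max_so_far = 24

Maximum subarray: [8, 9, 6, 1]
Maximum sum: 24

The maximum subarray is [8, 9, 6, 1] with sum 24. This subarray runs from index 0 to index 3.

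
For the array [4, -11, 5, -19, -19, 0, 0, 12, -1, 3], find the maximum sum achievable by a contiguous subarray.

Using Kadane's algorithm on [4, -11, 5, -19, -19, 0, 0, 12, -1, 3]:

Scanning through the array:
Position 1 (value -11): max_ending_here = -7, max_so_far = 4
Position 2 (value 5): max_ending_here = 5, max_so_far = 5
Position 3 (value -19): max_ending_here = -14, max_so_far = 5
Position 4 (value -19): max_ending_here = -19, max_so_far = 5
Position 5 (value 0): max_ending_here = 0, max_so_far = 5
Position 6 (value 0): max_ending_here = 0, max_so_far = 5
Position 7 (value 12): max_ending_here = 12, max_so_far = 12
Position 8 (value -1): max_ending_here = 11, max_so_far = 12
Position 9 (value 3): max_ending_here = 14, max_so_far = 14

Maximum subarray: [0, 0, 12, -1, 3]
Maximum sum: 14

The maximum subarray is [0, 0, 12, -1, 3] with sum 14. This subarray runs from index 5 to index 9.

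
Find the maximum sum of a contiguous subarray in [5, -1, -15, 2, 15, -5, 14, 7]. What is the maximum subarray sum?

Using Kadane's algorithm on [5, -1, -15, 2, 15, -5, 14, 7]:

Scanning through the array:
Position 1 (value -1): max_ending_here = 4, max_so_far = 5
Position 2 (value -15): max_ending_here = -11, max_so_far = 5
Position 3 (value 2): max_ending_here = 2, max_so_far = 5
Position 4 (value 15): max_ending_here = 17, max_so_far = 17
Position 5 (value -5): max_ending_here = 12, max_so_far = 17
Position 6 (value 14): max_ending_here = 26, max_so_far = 26
Position 7 (value 7): max_ending_here = 33, max_so_far = 33

Maximum subarray: [2, 15, -5, 14, 7]
Maximum sum: 33

The maximum subarray is [2, 15, -5, 14, 7] with sum 33. This subarray runs from index 3 to index 7.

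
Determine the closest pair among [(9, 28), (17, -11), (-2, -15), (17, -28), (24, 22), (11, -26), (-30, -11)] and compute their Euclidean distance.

Computing all pairwise distances among 7 points:

d((9, 28), (17, -11)) = 39.8121
d((9, 28), (-2, -15)) = 44.3847
d((9, 28), (17, -28)) = 56.5685
d((9, 28), (24, 22)) = 16.1555
d((9, 28), (11, -26)) = 54.037
d((9, 28), (-30, -11)) = 55.1543
d((17, -11), (-2, -15)) = 19.4165
d((17, -11), (17, -28)) = 17.0
d((17, -11), (24, 22)) = 33.7343
d((17, -11), (11, -26)) = 16.1555
d((17, -11), (-30, -11)) = 47.0
d((-2, -15), (17, -28)) = 23.0217
d((-2, -15), (24, 22)) = 45.2217
d((-2, -15), (11, -26)) = 17.0294
d((-2, -15), (-30, -11)) = 28.2843
d((17, -28), (24, 22)) = 50.4876
d((17, -28), (11, -26)) = 6.3246 <-- minimum
d((17, -28), (-30, -11)) = 49.98
d((24, 22), (11, -26)) = 49.7293
d((24, 22), (-30, -11)) = 63.2851
d((11, -26), (-30, -11)) = 43.6578

Closest pair: (17, -28) and (11, -26) with distance 6.3246

The closest pair is (17, -28) and (11, -26) with Euclidean distance 6.3246. For 7 points, brute-force pairwise comparison is shown above. For large n, the divide-and-conquer algorithm (sort by x, recurse on halves, check the dividing strip) achieves O(n log n).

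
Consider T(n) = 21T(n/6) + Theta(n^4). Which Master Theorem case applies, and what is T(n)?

Master Theorem for T(n) = 21T(n/6) + O(n^4):

a = 21, b = 6, c = 4
log_b(a) = log_6(21) = 1.6992

Case 3: c = 4 > log_6(21) = 1.6992
T(n) = O(n^4) = O(n^4)

For T(n) = 21T(n/6) + O(n^4): log_6(21) = 1.6992. This is Case 3 of the Master Theorem (c > log_b(a), work dominated by root), giving O(n^4).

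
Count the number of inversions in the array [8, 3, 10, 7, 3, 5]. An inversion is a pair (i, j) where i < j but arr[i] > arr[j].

Finding inversions in [8, 3, 10, 7, 3, 5]:

(0, 1): arr[0]=8 > arr[1]=3
(0, 3): arr[0]=8 > arr[3]=7
(0, 4): arr[0]=8 > arr[4]=3
(0, 5): arr[0]=8 > arr[5]=5
(2, 3): arr[2]=10 > arr[3]=7
(2, 4): arr[2]=10 > arr[4]=3
(2, 5): arr[2]=10 > arr[5]=5
(3, 4): arr[3]=7 > arr[4]=3
(3, 5): arr[3]=7 > arr[5]=5

Total inversions: 9

The array has 9 inversion(s): (0,1), (0,3), (0,4), (0,5), (2,3), (2,4), (2,5), (3,4), (3,5). Each pair (i,j) satisfies i < j and arr[i] > arr[j].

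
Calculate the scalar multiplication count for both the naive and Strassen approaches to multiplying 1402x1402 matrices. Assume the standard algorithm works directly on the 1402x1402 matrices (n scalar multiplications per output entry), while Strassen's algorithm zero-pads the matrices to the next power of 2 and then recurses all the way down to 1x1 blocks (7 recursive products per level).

Matrix multiplication for 1402x1402 matrices:

Strassen's algorithm requires power-of-2 dimensions. Pad 1402x1402 to 2048x2048 (next power of 2).

Standard algorithm: 1402^3 = 2755776808 multiplications
Strassen's algorithm: 7^(log2(2048)) = 7^11 = 1977326743 multiplications
Savings: 2755776808 - 1977326743 = 778450065 multiplications

Standard: 2755776808 multiplications (1402^3). Strassen: 1977326743 multiplications (7^11, after padding to 2048x2048). Strassen reduces 8 recursive multiplications to 7 at each level.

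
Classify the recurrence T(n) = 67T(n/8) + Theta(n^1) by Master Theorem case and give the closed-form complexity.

Master Theorem for T(n) = 67T(n/8) + O(n^1):

a = 67, b = 8, c = 1
log_b(a) = log_8(67) = 2.0220

Case 1: c = 1 < log_8(67) = 2.0220
T(n) = O(n^(log_8 67))

For T(n) = 67T(n/8) + O(n^1): log_8(67) = 2.0220. This is Case 1 of the Master Theorem (c < log_b(a), work dominated by leaves), giving O(n^(log_8 67)).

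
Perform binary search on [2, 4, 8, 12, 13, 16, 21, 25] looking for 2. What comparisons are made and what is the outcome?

Binary search for 2 in [2, 4, 8, 12, 13, 16, 21, 25]:

lo=0, hi=7, mid=3, arr[mid]=12 -> 12 > 2, search left half
lo=0, hi=2, mid=1, arr[mid]=4 -> 4 > 2, search left half
lo=0, hi=0, mid=0, arr[mid]=2 -> Found target at index 0!

Binary search finds 2 at index 0 after 3 comparisons. The search repeatedly halves the search space by comparing with the middle element.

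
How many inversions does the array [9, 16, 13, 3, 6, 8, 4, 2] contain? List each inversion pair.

Finding inversions in [9, 16, 13, 3, 6, 8, 4, 2]:

(0, 3): arr[0]=9 > arr[3]=3
(0, 4): arr[0]=9 > arr[4]=6
(0, 5): arr[0]=9 > arr[5]=8
(0, 6): arr[0]=9 > arr[6]=4
(0, 7): arr[0]=9 > arr[7]=2
(1, 2): arr[1]=16 > arr[2]=13
(1, 3): arr[1]=16 > arr[3]=3
(1, 4): arr[1]=16 > arr[4]=6
(1, 5): arr[1]=16 > arr[5]=8
(1, 6): arr[1]=16 > arr[6]=4
(1, 7): arr[1]=16 > arr[7]=2
(2, 3): arr[2]=13 > arr[3]=3
(2, 4): arr[2]=13 > arr[4]=6
(2, 5): arr[2]=13 > arr[5]=8
(2, 6): arr[2]=13 > arr[6]=4
(2, 7): arr[2]=13 > arr[7]=2
(3, 7): arr[3]=3 > arr[7]=2
(4, 6): arr[4]=6 > arr[6]=4
(4, 7): arr[4]=6 > arr[7]=2
(5, 6): arr[5]=8 > arr[6]=4
(5, 7): arr[5]=8 > arr[7]=2
(6, 7): arr[6]=4 > arr[7]=2

Total inversions: 22

The array has 22 inversion(s): (0,3), (0,4), (0,5), (0,6), (0,7), (1,2), (1,3), (1,4), (1,5), (1,6), (1,7), (2,3), (2,4), (2,5), (2,6), (2,7), (3,7), (4,6), (4,7), (5,6), (5,7), (6,7). Each pair (i,j) satisfies i < j and arr[i] > arr[j].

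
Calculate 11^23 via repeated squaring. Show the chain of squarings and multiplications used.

Computing 11^23 by squaring (build up from 11^1; each line after the first costs one multiplication):

11^1 = 11
11^2 = (11^1)^2 = 11^2 = 121
11^4 = (11^2)^2 = 121^2 = 14641
11^5 = 11 * 11^4 = 11 * 14641 = 161051
11^10 = (11^5)^2 = 161051^2 = 25937424601
11^11 = 11 * 11^10 = 11 * 25937424601 = 285311670611
11^22 = (11^11)^2 = 285311670611^2 = 81402749386839761113321
11^23 = 11 * 11^22 = 11 * 81402749386839761113321 = 895430243255237372246531

Result: 895430243255237372246531
Multiplications needed: 7 (7 lines after 11^1)

11^23 = 895430243255237372246531. Using exponentiation by squaring, this requires 7 multiplications. The key idea: if the exponent is even, square the half-power; if odd, multiply by the base once.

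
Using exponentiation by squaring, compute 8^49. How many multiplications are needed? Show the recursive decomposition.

Computing 8^49 by squaring (build up from 8^1; each line after the first costs one multiplication):

8^1 = 8
8^2 = (8^1)^2 = 8^2 = 64
8^3 = 8 * 8^2 = 8 * 64 = 512
8^6 = (8^3)^2 = 512^2 = 262144
8^12 = (8^6)^2 = 262144^2 = 68719476736
8^24 = (8^12)^2 = 68719476736^2 = 4722366482869645213696
8^48 = (8^24)^2 = 4722366482869645213696^2 = 22300745198530623141535718272648361505980416
8^49 = 8 * 8^48 = 8 * 22300745198530623141535718272648361505980416 = 178405961588244985132285746181186892047843328

Result: 178405961588244985132285746181186892047843328
Multiplications needed: 7 (7 lines after 8^1)

8^49 = 178405961588244985132285746181186892047843328. Using exponentiation by squaring, this requires 7 multiplications. The key idea: if the exponent is even, square the half-power; if odd, multiply by the base once.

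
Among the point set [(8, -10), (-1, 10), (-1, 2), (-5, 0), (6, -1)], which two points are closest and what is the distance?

Computing all pairwise distances among 5 points:

d((8, -10), (-1, 10)) = 21.9317
d((8, -10), (-1, 2)) = 15.0
d((8, -10), (-5, 0)) = 16.4012
d((8, -10), (6, -1)) = 9.2195
d((-1, 10), (-1, 2)) = 8.0
d((-1, 10), (-5, 0)) = 10.7703
d((-1, 10), (6, -1)) = 13.0384
d((-1, 2), (-5, 0)) = 4.4721 <-- minimum
d((-1, 2), (6, -1)) = 7.6158
d((-5, 0), (6, -1)) = 11.0454

Closest pair: (-1, 2) and (-5, 0) with distance 4.4721

The closest pair is (-1, 2) and (-5, 0) with Euclidean distance 4.4721. For 5 points, brute-force pairwise comparison is shown above. For large n, the divide-and-conquer algorithm (sort by x, recurse on halves, check the dividing strip) achieves O(n log n).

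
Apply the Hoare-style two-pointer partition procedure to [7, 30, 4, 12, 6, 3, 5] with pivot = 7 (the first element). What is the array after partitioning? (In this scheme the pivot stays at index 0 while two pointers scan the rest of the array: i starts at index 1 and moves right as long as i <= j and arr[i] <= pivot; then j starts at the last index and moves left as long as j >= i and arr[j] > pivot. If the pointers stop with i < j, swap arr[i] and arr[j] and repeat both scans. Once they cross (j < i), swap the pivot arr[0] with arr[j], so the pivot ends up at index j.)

Hoare-style two-pointer partition with pivot = 7:

Initial array: [7, 30, 4, 12, 6, 3, 5]

Pointers start at i = 1, j = 6.
i stops at index 1 (arr[1]=30 > 7), j stops at index 6 (arr[6]=5 <= 7): swap arr[1] and arr[6], array becomes [7, 5, 4, 12, 6, 3, 30]
i stops at index 3 (arr[3]=12 > 7), j stops at index 5 (arr[5]=3 <= 7): swap arr[3] and arr[5], array becomes [7, 5, 4, 3, 6, 12, 30]
i ends at 5, j ends at 4: the pointers have crossed (j < i), so scanning stops.

Swap pivot arr[0] with arr[4] to place pivot at position 4: [6, 5, 4, 3, 7, 12, 30]
Pivot position: 4

After partitioning with pivot 7, the array becomes [6, 5, 4, 3, 7, 12, 30]. The pivot is placed at index 4. All elements to the left of the pivot are <= 7, and all elements to the right are > 7.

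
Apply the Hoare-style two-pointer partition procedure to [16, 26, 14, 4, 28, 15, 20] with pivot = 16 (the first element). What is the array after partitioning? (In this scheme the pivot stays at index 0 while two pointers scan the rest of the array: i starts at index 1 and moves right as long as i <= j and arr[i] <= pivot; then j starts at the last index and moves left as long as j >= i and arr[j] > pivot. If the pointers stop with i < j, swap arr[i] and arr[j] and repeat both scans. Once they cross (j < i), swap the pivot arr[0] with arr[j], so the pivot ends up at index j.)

Hoare-style two-pointer partition with pivot = 16:

Initial array: [16, 26, 14, 4, 28, 15, 20]

Pointers start at i = 1, j = 6.
i stops at index 1 (arr[1]=26 > 16), j stops at index 5 (arr[5]=15 <= 16): swap arr[1] and arr[5], array becomes [16, 15, 14, 4, 28, 26, 20]
i ends at 4, j ends at 3: the pointers have crossed (j < i), so scanning stops.

Swap pivot arr[0] with arr[3] to place pivot at position 3: [4, 15, 14, 16, 28, 26, 20]
Pivot position: 3

After partitioning with pivot 16, the array becomes [4, 15, 14, 16, 28, 26, 20]. The pivot is placed at index 3. All elements to the left of the pivot are <= 16, and all elements to the right are > 16.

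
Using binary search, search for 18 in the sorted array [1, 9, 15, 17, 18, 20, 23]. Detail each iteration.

Binary search for 18 in [1, 9, 15, 17, 18, 20, 23]:

lo=0, hi=6, mid=3, arr[mid]=17 -> 17 < 18, search right half
lo=4, hi=6, mid=5, arr[mid]=20 -> 20 > 18, search left half
lo=4, hi=4, mid=4, arr[mid]=18 -> Found target at index 4!

Binary search finds 18 at index 4 after 3 comparisons. The search repeatedly halves the search space by comparing with the middle element.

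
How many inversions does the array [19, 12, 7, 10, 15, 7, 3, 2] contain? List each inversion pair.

Finding inversions in [19, 12, 7, 10, 15, 7, 3, 2]:

(0, 1): arr[0]=19 > arr[1]=12
(0, 2): arr[0]=19 > arr[2]=7
(0, 3): arr[0]=19 > arr[3]=10
(0, 4): arr[0]=19 > arr[4]=15
(0, 5): arr[0]=19 > arr[5]=7
(0, 6): arr[0]=19 > arr[6]=3
(0, 7): arr[0]=19 > arr[7]=2
(1, 2): arr[1]=12 > arr[2]=7
(1, 3): arr[1]=12 > arr[3]=10
(1, 5): arr[1]=12 > arr[5]=7
(1, 6): arr[1]=12 > arr[6]=3
(1, 7): arr[1]=12 > arr[7]=2
(2, 6): arr[2]=7 > arr[6]=3
(2, 7): arr[2]=7 > arr[7]=2
(3, 5): arr[3]=10 > arr[5]=7
(3, 6): arr[3]=10 > arr[6]=3
(3, 7): arr[3]=10 > arr[7]=2
(4, 5): arr[4]=15 > arr[5]=7
(4, 6): arr[4]=15 > arr[6]=3
(4, 7): arr[4]=15 > arr[7]=2
(5, 6): arr[5]=7 > arr[6]=3
(5, 7): arr[5]=7 > arr[7]=2
(6, 7): arr[6]=3 > arr[7]=2

Total inversions: 23

The array has 23 inversion(s): (0,1), (0,2), (0,3), (0,4), (0,5), (0,6), (0,7), (1,2), (1,3), (1,5), (1,6), (1,7), (2,6), (2,7), (3,5), (3,6), (3,7), (4,5), (4,6), (4,7), (5,6), (5,7), (6,7). Each pair (i,j) satisfies i < j and arr[i] > arr[j].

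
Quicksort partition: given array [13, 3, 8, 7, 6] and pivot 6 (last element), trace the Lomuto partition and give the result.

Lomuto partition with pivot = 6:

Initial array: [13, 3, 8, 7, 6]

arr[0]=13 > 6: no swap
arr[1]=3 <= 6: swap with position 0, array becomes [3, 13, 8, 7, 6]
arr[2]=8 > 6: no swap
arr[3]=7 > 6: no swap

Place pivot at position 1: [3, 6, 8, 7, 13]
Pivot position: 1

After partitioning with pivot 6, the array becomes [3, 6, 8, 7, 13]. The pivot is placed at index 1. All elements to the left of the pivot are <= 6, and all elements to the right are > 6.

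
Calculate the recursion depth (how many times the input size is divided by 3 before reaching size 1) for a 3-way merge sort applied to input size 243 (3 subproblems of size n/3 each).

For divide and conquer with division factor 3:

Problem sizes at each level:
Level 0: 243
Level 1: 81
Level 2: 27
Level 3: 9
Level 4: 3
Level 5: 1

The root is level 0 and the size-1 base case is level 5 (the tree spans levels 0 through 5, i.e. 6 levels counting the root), so the depth is the number of divisions: log_3(243) = 5

The recursion tree depth is log_3(243) = 5. At each level, the problem size is divided by 3, so it takes 5 divisions to reduce to a base case of size 1. The algorithm makes 3 recursive calls at each level.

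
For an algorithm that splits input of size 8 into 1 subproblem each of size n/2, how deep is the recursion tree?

For divide and conquer with division factor 2:

Problem sizes at each level:
Level 0: 8
Level 1: 4
Level 2: 2
Level 3: 1

The root is level 0 and the size-1 base case is level 3 (the tree spans levels 0 through 3, i.e. 4 levels counting the root), so the depth is the number of divisions: log_2(8) = 3

The recursion tree depth is log_2(8) = 3. At each level, the problem size is divided by 2, so it takes 3 divisions to reduce to a base case of size 1. The algorithm makes 1 recursive call at each level.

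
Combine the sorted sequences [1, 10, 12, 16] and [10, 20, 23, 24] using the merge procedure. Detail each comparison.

Merging process:

Compare 1 vs 10: take 1 from left. Merged: [1]
Compare 10 vs 10: take 10 from left. Merged: [1, 10]
Compare 12 vs 10: take 10 from right. Merged: [1, 10, 10]
Compare 12 vs 20: take 12 from left. Merged: [1, 10, 10, 12]
Compare 16 vs 20: take 16 from left. Merged: [1, 10, 10, 12, 16]
Append remaining from right: [20, 23, 24]. Merged: [1, 10, 10, 12, 16, 20, 23, 24]

Final merged array: [1, 10, 10, 12, 16, 20, 23, 24]
Total comparisons: 5

The merged array is [1, 10, 10, 12, 16, 20, 23, 24], requiring 5 comparisons. The merge step runs in O(n) time where n is the total number of elements.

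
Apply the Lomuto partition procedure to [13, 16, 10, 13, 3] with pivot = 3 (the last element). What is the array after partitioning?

Lomuto partition with pivot = 3:

Initial array: [13, 16, 10, 13, 3]

arr[0]=13 > 3: no swap
arr[1]=16 > 3: no swap
arr[2]=10 > 3: no swap
arr[3]=13 > 3: no swap

Place pivot at position 0: [3, 16, 10, 13, 13]
Pivot position: 0

After partitioning with pivot 3, the array becomes [3, 16, 10, 13, 13]. The pivot is placed at index 0. All elements to the left of the pivot are <= 3, and all elements to the right are > 3.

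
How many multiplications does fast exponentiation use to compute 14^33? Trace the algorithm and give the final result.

Computing 14^33 by squaring (build up from 14^1; each line after the first costs one multiplication):

14^1 = 14
14^2 = (14^1)^2 = 14^2 = 196
14^4 = (14^2)^2 = 196^2 = 38416
14^8 = (14^4)^2 = 38416^2 = 1475789056
14^16 = (14^8)^2 = 1475789056^2 = 2177953337809371136
14^32 = (14^16)^2 = 2177953337809371136^2 = 4743480741674980702700443299789930496
14^33 = 14 * 14^32 = 14 * 4743480741674980702700443299789930496 = 66408730383449729837806206197059026944

Result: 66408730383449729837806206197059026944
Multiplications needed: 6 (6 lines after 14^1)

14^33 = 66408730383449729837806206197059026944. Using exponentiation by squaring, this requires 6 multiplications. The key idea: if the exponent is even, square the half-power; if odd, multiply by the base once.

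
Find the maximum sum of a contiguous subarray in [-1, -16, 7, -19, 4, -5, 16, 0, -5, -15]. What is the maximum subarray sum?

Using Kadane's algorithm on [-1, -16, 7, -19, 4, -5, 16, 0, -5, -15]:

Scanning through the array:
Position 1 (value -16): max_ending_here = -16, max_so_far = -1
Position 2 (value 7): max_ending_here = 7, max_so_far = 7
Position 3 (value -19): max_ending_here = -12, max_so_far = 7
Position 4 (value 4): max_ending_here = 4, max_so_far = 7
Position 5 (value -5): max_ending_here = -1, max_so_far = 7
Position 6 (value 16): max_ending_here = 16, max_so_far = 16
Position 7 (value 0): max_ending_here = 16, max_so_far = 16
Position 8 (value -5): max_ending_here = 11, max_so_far = 16
Position 9 (value -15): max_ending_here = -4, max_so_far = 16

Maximum subarray: [16]
Maximum sum: 16

The maximum subarray is [16] with sum 16. This subarray runs from index 6 to index 6.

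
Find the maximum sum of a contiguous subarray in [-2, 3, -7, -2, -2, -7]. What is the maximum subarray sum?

Using Kadane's algorithm on [-2, 3, -7, -2, -2, -7]:

Scanning through the array:
Position 1 (value 3): max_ending_here = 3, max_so_far = 3
Position 2 (value -7): max_ending_here = -4, max_so_far = 3
Position 3 (value -2): max_ending_here = -2, max_so_far = 3
Position 4 (value -2): max_ending_here = -2, max_so_far = 3
Position 5 (value -7): max_ending_here = -7, max_so_far = 3

Maximum subarray: [3]
Maximum sum: 3

The maximum subarray is [3] with sum 3. This subarray runs from index 1 to index 1.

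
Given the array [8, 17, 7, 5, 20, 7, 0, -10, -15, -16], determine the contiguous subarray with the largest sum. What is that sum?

Using Kadane's algorithm on [8, 17, 7, 5, 20, 7, 0, -10, -15, -16]:

Scanning through the array:
Position 1 (value 17): max_ending_here = 25, max_so_far = 25
Position 2 (value 7): max_ending_here = 32, max_so_far = 32
Position 3 (value 5): max_ending_here = 37, max_so_far = 37
Position 4 (value 20): max_ending_here = 57, max_so_far = 57
Position 5 (value 7): max_ending_here = 64, max_so_far = 64
Position 6 (value 0): max_ending_here = 64, max_so_far = 64
Position 7 (value -10): max_ending_here = 54, max_so_far = 64
Position 8 (value -15): max_ending_here = 39, max_so_far = 64
Position 9 (value -16): max_ending_here = 23, max_so_far = 64

Maximum subarray: [8, 17, 7, 5, 20, 7]
Maximum sum: 64

The maximum subarray is [8, 17, 7, 5, 20, 7] with sum 64. This subarray runs from index 0 to index 5.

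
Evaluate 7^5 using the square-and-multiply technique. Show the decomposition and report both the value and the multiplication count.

Computing 7^5 by squaring (build up from 7^1; each line after the first costs one multiplication):

7^1 = 7
7^2 = (7^1)^2 = 7^2 = 49
7^4 = (7^2)^2 = 49^2 = 2401
7^5 = 7 * 7^4 = 7 * 2401 = 16807

Result: 16807
Multiplications needed: 3 (3 lines after 7^1)

7^5 = 16807. Using exponentiation by squaring, this requires 3 multiplications. The key idea: if the exponent is even, square the half-power; if odd, multiply by the base once.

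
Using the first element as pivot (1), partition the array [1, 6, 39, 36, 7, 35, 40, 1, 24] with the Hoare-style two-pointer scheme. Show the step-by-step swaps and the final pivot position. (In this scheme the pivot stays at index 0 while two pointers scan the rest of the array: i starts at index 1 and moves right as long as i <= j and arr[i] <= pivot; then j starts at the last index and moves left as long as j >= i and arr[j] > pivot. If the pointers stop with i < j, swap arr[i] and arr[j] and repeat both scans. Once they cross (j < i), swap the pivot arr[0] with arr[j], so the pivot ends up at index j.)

Hoare-style two-pointer partition with pivot = 1:

Initial array: [1, 6, 39, 36, 7, 35, 40, 1, 24]

Pointers start at i = 1, j = 8.
i stops at index 1 (arr[1]=6 > 1), j stops at index 7 (arr[7]=1 <= 1): swap arr[1] and arr[7], array becomes [1, 1, 39, 36, 7, 35, 40, 6, 24]
i ends at 2, j ends at 1: the pointers have crossed (j < i), so scanning stops.

Swap pivot arr[0] with arr[1] to place pivot at position 1: [1, 1, 39, 36, 7, 35, 40, 6, 24]
Pivot position: 1

After partitioning with pivot 1, the array becomes [1, 1, 39, 36, 7, 35, 40, 6, 24]. The pivot is placed at index 1. All elements to the left of the pivot are <= 1, and all elements to the right are > 1.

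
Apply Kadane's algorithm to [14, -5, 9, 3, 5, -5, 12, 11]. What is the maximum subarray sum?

Using Kadane's algorithm on [14, -5, 9, 3, 5, -5, 12, 11]:

Scanning through the array:
Position 1 (value -5): max_ending_here = 9, max_so_far = 14
Position 2 (value 9): max_ending_here = 18, max_so_far = 18
Position 3 (value 3): max_ending_here = 21, max_so_far = 21
Position 4 (value 5): max_ending_here = 26, max_so_far = 26
Position 5 (value -5): max_ending_here = 21, max_so_far = 26
Position 6 (value 12): max_ending_here = 33, max_so_far = 33
Position 7 (value 11): max_ending_here = 44, max_so_far = 44

Maximum subarray: [14, -5, 9, 3, 5, -5, 12, 11]
Maximum sum: 44

The maximum subarray is [14, -5, 9, 3, 5, -5, 12, 11] with sum 44. This subarray runs from index 0 to index 7.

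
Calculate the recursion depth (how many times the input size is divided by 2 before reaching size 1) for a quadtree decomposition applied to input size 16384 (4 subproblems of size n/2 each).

For divide and conquer with division factor 2:

Problem sizes at each level:
Level 0: 16384
Level 1: 8192
Level 2: 4096
Level 3: 2048
Level 4: 1024
Level 5: 512
Level 6: 256
Level 7: 128
Level 8: 64
Level 9: 32
Level 10: 16
Level 11: 8
Level 12: 4
Level 13: 2
Level 14: 1

The root is level 0 and the size-1 base case is level 14 (the tree spans levels 0 through 14, i.e. 15 levels counting the root), so the depth is the number of divisions: log_2(16384) = 14

The recursion tree depth is log_2(16384) = 14. At each level, the problem size is divided by 2, so it takes 14 divisions to reduce to a base case of size 1. The algorithm makes 4 recursive calls at each level.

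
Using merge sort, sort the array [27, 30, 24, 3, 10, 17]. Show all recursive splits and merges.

Merge sort trace:

Split: [27, 30, 24, 3, 10, 17] -> [27, 30, 24] and [3, 10, 17]
  Split: [27, 30, 24] -> [27] and [30, 24]
    Split: [30, 24] -> [30] and [24]
    Merge: [30] + [24] -> [24, 30]
  Merge: [27] + [24, 30] -> [24, 27, 30]
  Split: [3, 10, 17] -> [3] and [10, 17]
    Split: [10, 17] -> [10] and [17]
    Merge: [10] + [17] -> [10, 17]
  Merge: [3] + [10, 17] -> [3, 10, 17]
Merge: [24, 27, 30] + [3, 10, 17] -> [3, 10, 17, 24, 27, 30]

Final sorted array: [3, 10, 17, 24, 27, 30]

The merge sort proceeds by recursively splitting the array and merging sorted halves.
After all merges, the sorted array is [3, 10, 17, 24, 27, 30].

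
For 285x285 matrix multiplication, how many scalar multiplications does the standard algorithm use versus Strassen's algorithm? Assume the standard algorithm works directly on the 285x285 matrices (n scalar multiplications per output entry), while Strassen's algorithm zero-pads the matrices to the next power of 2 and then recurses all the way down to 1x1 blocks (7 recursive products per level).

Matrix multiplication for 285x285 matrices:

Strassen's algorithm requires power-of-2 dimensions. Pad 285x285 to 512x512 (next power of 2).

Standard algorithm: 285^3 = 23149125 multiplications
Strassen's algorithm: 7^(log2(512)) = 7^9 = 40353607 multiplications
Difference: 23149125 - 40353607 = -17204482 (Strassen uses MORE here due to padding overhead — for small or just-over-power-of-2 n, padding can outweigh the per-level savings)

Standard: 23149125 multiplications (285^3). Strassen: 40353607 multiplications (7^9, after padding to 512x512). Strassen reduces 8 recursive multiplications to 7 at each level.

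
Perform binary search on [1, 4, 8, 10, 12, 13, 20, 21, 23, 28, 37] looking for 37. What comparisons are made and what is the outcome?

Binary search for 37 in [1, 4, 8, 10, 12, 13, 20, 21, 23, 28, 37]:

lo=0, hi=10, mid=5, arr[mid]=13 -> 13 < 37, search right half
lo=6, hi=10, mid=8, arr[mid]=23 -> 23 < 37, search right half
lo=9, hi=10, mid=9, arr[mid]=28 -> 28 < 37, search right half
lo=10, hi=10, mid=10, arr[mid]=37 -> Found target at index 10!

Binary search finds 37 at index 10 after 4 comparisons. The search repeatedly halves the search space by comparing with the middle element.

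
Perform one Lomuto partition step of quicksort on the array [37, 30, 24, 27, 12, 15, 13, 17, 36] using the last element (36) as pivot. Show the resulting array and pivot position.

Lomuto partition with pivot = 36:

Initial array: [37, 30, 24, 27, 12, 15, 13, 17, 36]

arr[0]=37 > 36: no swap
arr[1]=30 <= 36: swap with position 0, array becomes [30, 37, 24, 27, 12, 15, 13, 17, 36]
arr[2]=24 <= 36: swap with position 1, array becomes [30, 24, 37, 27, 12, 15, 13, 17, 36]
arr[3]=27 <= 36: swap with position 2, array becomes [30, 24, 27, 37, 12, 15, 13, 17, 36]
arr[4]=12 <= 36: swap with position 3, array becomes [30, 24, 27, 12, 37, 15, 13, 17, 36]
arr[5]=15 <= 36: swap with position 4, array becomes [30, 24, 27, 12, 15, 37, 13, 17, 36]
arr[6]=13 <= 36: swap with position 5, array becomes [30, 24, 27, 12, 15, 13, 37, 17, 36]
arr[7]=17 <= 36: swap with position 6, array becomes [30, 24, 27, 12, 15, 13, 17, 37, 36]

Place pivot at position 7: [30, 24, 27, 12, 15, 13, 17, 36, 37]
Pivot position: 7

After partitioning with pivot 36, the array becomes [30, 24, 27, 12, 15, 13, 17, 36, 37]. The pivot is placed at index 7. All elements to the left of the pivot are <= 36, and all elements to the right are > 36.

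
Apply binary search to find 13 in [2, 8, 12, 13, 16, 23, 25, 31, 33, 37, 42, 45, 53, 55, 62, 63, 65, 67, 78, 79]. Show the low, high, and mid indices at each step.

Binary search for 13 in [2, 8, 12, 13, 16, 23, 25, 31, 33, 37, 42, 45, 53, 55, 62, 63, 65, 67, 78, 79]:

lo=0, hi=19, mid=9, arr[mid]=37 -> 37 > 13, search left half
lo=0, hi=8, mid=4, arr[mid]=16 -> 16 > 13, search left half
lo=0, hi=3, mid=1, arr[mid]=8 -> 8 < 13, search right half
lo=2, hi=3, mid=2, arr[mid]=12 -> 12 < 13, search right half
lo=3, hi=3, mid=3, arr[mid]=13 -> Found target at index 3!

Binary search finds 13 at index 3 after 5 comparisons. The search repeatedly halves the search space by comparing with the middle element.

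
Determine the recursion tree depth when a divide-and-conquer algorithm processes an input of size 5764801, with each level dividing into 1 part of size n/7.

For divide and conquer with division factor 7:

Problem sizes at each level:
Level 0: 5764801
Level 1: 823543
Level 2: 117649
Level 3: 16807
Level 4: 2401
Level 5: 343
Level 6: 49
Level 7: 7
Level 8: 1

The root is level 0 and the size-1 base case is level 8 (the tree spans levels 0 through 8, i.e. 9 levels counting the root), so the depth is the number of divisions: log_7(5764801) = 8

The recursion tree depth is log_7(5764801) = 8. At each level, the problem size is divided by 7, so it takes 8 divisions to reduce to a base case of size 1. The algorithm makes 1 recursive call at each level.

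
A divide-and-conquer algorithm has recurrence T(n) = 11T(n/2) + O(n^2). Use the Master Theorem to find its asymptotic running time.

Master Theorem for T(n) = 11T(n/2) + O(n^2):

a = 11, b = 2, c = 2
log_b(a) = log_2(11) = 3.4594

Case 1: c = 2 < log_2(11) = 3.4594
T(n) = O(n^(log_2 11))

For T(n) = 11T(n/2) + O(n^2): log_2(11) = 3.4594. This is Case 1 of the Master Theorem (c < log_b(a), work dominated by leaves), giving O(n^(log_2 11)).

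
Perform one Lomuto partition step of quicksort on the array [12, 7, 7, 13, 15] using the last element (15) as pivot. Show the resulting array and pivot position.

Lomuto partition with pivot = 15:

Initial array: [12, 7, 7, 13, 15]

arr[0]=12 <= 15: swap with position 0, array becomes [12, 7, 7, 13, 15]
arr[1]=7 <= 15: swap with position 1, array becomes [12, 7, 7, 13, 15]
arr[2]=7 <= 15: swap with position 2, array becomes [12, 7, 7, 13, 15]
arr[3]=13 <= 15: swap with position 3, array becomes [12, 7, 7, 13, 15]

Place pivot at position 4: [12, 7, 7, 13, 15]
Pivot position: 4

After partitioning with pivot 15, the array becomes [12, 7, 7, 13, 15]. The pivot is placed at index 4. All elements to the left of the pivot are <= 15, and all elements to the right are > 15.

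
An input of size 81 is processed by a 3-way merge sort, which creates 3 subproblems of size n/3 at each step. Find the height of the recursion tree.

For divide and conquer with division factor 3:

Problem sizes at each level:
Level 0: 81
Level 1: 27
Level 2: 9
Level 3: 3
Level 4: 1

The root is level 0 and the size-1 base case is level 4 (the tree spans levels 0 through 4, i.e. 5 levels counting the root), so the depth is the number of divisions: log_3(81) = 4

The recursion tree depth is log_3(81) = 4. At each level, the problem size is divided by 3, so it takes 4 divisions to reduce to a base case of size 1. The algorithm makes 3 recursive calls at each level.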